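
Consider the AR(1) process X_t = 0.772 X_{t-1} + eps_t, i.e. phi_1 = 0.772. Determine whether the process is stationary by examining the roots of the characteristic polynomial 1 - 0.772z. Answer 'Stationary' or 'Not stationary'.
\text{Stationary}

The AR(p) characteristic polynomial is P(z) = 1 - 0.772z.
Stationarity requires all roots to lie outside the unit circle, i.e. |z| > 1 for every root.
This is linear in z: 1 + (-0.772) z = 0  =>  z = -1/(-0.772) = 1.295337,  |z| = 1.295337.
Moduli of all roots: 1.2953.
All moduli strictly greater than 1? Yes.
Verdict: Stationary.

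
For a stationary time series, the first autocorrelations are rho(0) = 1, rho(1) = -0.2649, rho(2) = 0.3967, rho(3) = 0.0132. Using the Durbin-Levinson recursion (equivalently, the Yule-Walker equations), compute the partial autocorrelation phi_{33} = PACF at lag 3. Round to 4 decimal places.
\phi_{33} = 0.2140

The PACF at lag k is phi_{kk}, the last component of the solution
to the Yule-Walker system G_k phi = r_k where
  (G_k)_{ij} = rho(|i - j|), (r_k)_i = rho(i), i,j = 1..k.
Equivalently, Durbin-Levinson gives phi_{kk} iteratively:
  phi_{11} = rho(1)
  phi_{kk} = [rho(k) - sum_{j=1..k-1} phi_{k-1,j} rho(k-j)]
            / [1 - sum_{j=1..k-1} phi_{k-1,j} rho(j)],
  phi_{k,j} = phi_{k-1,j} - phi_{kk} phi_{k-1,k-j},  j = 1..k-1.
Step k = 1:
  phi_11 = rho(1) = -0.2649.
Step k = 2:
  phi_22 = [rho(2) - phi_11 rho(1)] / [1 - phi_11 rho(1)] = [0.3967 - (-0.2649)(-0.2649)] / [1 - (-0.2649)(-0.2649)]
         = 0.32652799 / 0.92982799 = 0.35117.
  Update: phi_21 = phi_11 - phi_22 phi_11 = -0.2649 - (0.35117)(-0.2649) = -0.171875.
Step k = 3:
  phi_33 = [rho(3) - phi_21 rho(2) - phi_22 rho(1)] / [1 - phi_21 rho(1) - phi_22 rho(2)]
    numerator   = 0.0132 - (-0.171875)(0.3967) - (0.35117)(-0.2649) = 0.17440782
    denominator = 1 - (-0.171875)(-0.2649) - (0.35117)(0.3967) = 0.81516105
  phi_33 = 0.17440782 / 0.81516105 = 0.214.
Therefore phi_{33} = 0.2140.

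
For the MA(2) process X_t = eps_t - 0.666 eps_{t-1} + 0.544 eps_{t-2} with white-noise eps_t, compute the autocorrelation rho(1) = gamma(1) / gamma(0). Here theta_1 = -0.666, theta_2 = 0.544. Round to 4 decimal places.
\rho(1) = -0.5912

For an MA(q) process with theta_0 = 1, the autocovariance is
  gamma(k) = sigma^2 * sum_{i=0..q-k} theta_i * theta_{i+k},
and rho(k) = gamma(k) / gamma(0). Sigma^2 cancels.
  numerator   = (1)*(-0.666) + (-0.666)*(0.544) = -1.028304.
  denominator = (1)^2 + (-0.666)^2 + (0.544)^2 = 1.739492.
  rho(1) = -1.028304 / 1.739492 = -0.5912.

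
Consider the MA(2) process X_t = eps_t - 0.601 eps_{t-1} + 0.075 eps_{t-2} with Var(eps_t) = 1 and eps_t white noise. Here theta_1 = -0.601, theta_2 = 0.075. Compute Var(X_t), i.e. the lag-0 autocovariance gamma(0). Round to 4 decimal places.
\gamma(0) = 1.3668

For an MA(q) process X_t = eps_t + sum_i theta_i eps_{t-i} with
Var(eps_t) = sigma^2, the variance is
  gamma(0) = sigma^2 * (1 + sum_i theta_i^2).
  sum_i theta_i^2 = (-0.601)^2 + (0.075)^2 = 0.361201 + 0.005625 = 0.366826.
  gamma(0) = 1 * (1 + 0.366826) = 1 * 1.366826 = 1.366826, which rounds to 1.3668.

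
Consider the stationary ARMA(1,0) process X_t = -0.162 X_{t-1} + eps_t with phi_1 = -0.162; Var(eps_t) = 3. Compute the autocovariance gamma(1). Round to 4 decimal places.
\gamma(1) = -0.4991

Multiply the model equation by X_{t-k} and take expectations. With theta_0 = psi_0 = 1 and psi_j the MA(infinity) weights, this gives
  gamma(k) - sum_i phi_i gamma(k-i) = c_k,
  c_k = sigma^2 * sum_{j=k..q} theta_j psi_{j-k}   (c_k = 0 for k > q),
using gamma(-m) = gamma(m).
Pure AR (q = 0): c_0 = sigma^2 = 3, c_k = 0 for k >= 1.
Equations for k = 0 and k = 1 (AR order 1):
  gamma(0) = phi_1 gamma(1) + c_0
  gamma(1) = phi_1 gamma(0) + c_1
Substituting the second into the first: gamma(0) (1 - phi_1^2) = c_0 + phi_1 c_1, so
  gamma(0) = c_0 / (1 - phi_1^2) = 3 / (1 - (-0.162)^2) = 3 / 0.973756 = 3.080854.
  gamma(1) = phi_1 gamma(0) = (-0.162)(3.080854) = -0.499098.
Therefore gamma(1) = -0.4991 (to 4 decimal places).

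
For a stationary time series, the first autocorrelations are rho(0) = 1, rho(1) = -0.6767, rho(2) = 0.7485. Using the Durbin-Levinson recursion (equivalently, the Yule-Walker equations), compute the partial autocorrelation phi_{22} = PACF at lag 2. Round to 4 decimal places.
\phi_{22} = 0.5360

The PACF at lag k is phi_{kk}, the last component of the solution
to the Yule-Walker system G_k phi = r_k where
  (G_k)_{ij} = rho(|i - j|), (r_k)_i = rho(i), i,j = 1..k.
Equivalently, Durbin-Levinson gives phi_{kk} iteratively:
  phi_{11} = rho(1)
  phi_{kk} = [rho(k) - sum_{j=1..k-1} phi_{k-1,j} rho(k-j)]
            / [1 - sum_{j=1..k-1} phi_{k-1,j} rho(j)],
  phi_{k,j} = phi_{k-1,j} - phi_{kk} phi_{k-1,k-j},  j = 1..k-1.
Step k = 1:
  phi_11 = rho(1) = -0.6767.
Step k = 2:
  phi_22 = [rho(2) - phi_11 rho(1)] / [1 - phi_11 rho(1)] = [0.7485 - (-0.6767)(-0.6767)] / [1 - (-0.6767)(-0.6767)]
         = 0.29057711 / 0.54207711 = 0.536.
Therefore phi_{22} = 0.5360.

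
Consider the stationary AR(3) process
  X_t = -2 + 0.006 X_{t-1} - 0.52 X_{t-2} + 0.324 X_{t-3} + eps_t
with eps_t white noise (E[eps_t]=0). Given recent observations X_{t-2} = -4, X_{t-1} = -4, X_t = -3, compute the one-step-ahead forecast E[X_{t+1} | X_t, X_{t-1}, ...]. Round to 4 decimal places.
E[X_{t+1} \mid \mathcal F_t] = -1.2340

For an AR(p) model X_t = c + sum_i phi_i X_{t-i} + eps_t, the
one-step-ahead conditional mean is
  E[X_{t+1} | X_t, ...] = c + sum_i phi_i X_{t+1-i}.
Substitute known values:
  E[X_{t+1} | ...] = -2 + (0.006) * (-3) + (-0.52) * (-4) + (0.324) * (-4)
                   = -1.2340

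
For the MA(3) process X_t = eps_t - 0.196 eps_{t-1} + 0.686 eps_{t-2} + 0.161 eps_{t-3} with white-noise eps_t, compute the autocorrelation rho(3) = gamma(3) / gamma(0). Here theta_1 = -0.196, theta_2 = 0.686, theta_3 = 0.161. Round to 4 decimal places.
\rho(3) = 0.1049

For an MA(q) process with theta_0 = 1, the autocovariance is
  gamma(k) = sigma^2 * sum_{i=0..q-k} theta_i * theta_{i+k},
and rho(k) = gamma(k) / gamma(0). Sigma^2 cancels.
  numerator   = (1)*(0.161) = 0.161.
  denominator = (1)^2 + (-0.196)^2 + (0.686)^2 + (0.161)^2 = 1.534933.
  rho(3) = 0.161 / 1.534933 = 0.1049.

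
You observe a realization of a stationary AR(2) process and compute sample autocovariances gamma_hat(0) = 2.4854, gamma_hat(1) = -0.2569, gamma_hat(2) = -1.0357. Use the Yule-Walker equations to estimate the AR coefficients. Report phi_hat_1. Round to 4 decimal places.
\hat\phi_{1} = -0.1480

The Yule-Walker equations for an AR(p) process read, in matrix form,
  Gamma_p phi = r_p,   with   (Gamma_p)_{ij} = gamma(|i - j|),
                       (r_p)_i = gamma(i),   i,j = 1..p.
Substitute the sample gammas (Toeplitz matrix and right-hand side of size 2):
  Gamma_p = [[2.4854, -0.2569], [-0.2569, 2.4854]]
  r_p     = [-0.2569, -1.0357]
Written out:
  2.4854 phi_1 - 0.2569 phi_2 = -0.2569
  -0.2569 phi_1 + 2.4854 phi_2 = -1.0357
Solve by Cramer's rule:
  det = gamma(0)^2 - gamma(1)^2 = (2.4854)^2 - (-0.2569)^2 = 6.17721316 - 0.06599761 = 6.11121555
  phi_hat_1 = [gamma(1) gamma(0) - gamma(1) gamma(2)] / det = [(-0.2569)(2.4854) - (-0.2569)(-1.0357)] / 6.11121555 = -0.90457059 / 6.11121555 = -0.148
  phi_hat_2 = [gamma(0) gamma(2) - gamma(1)^2] / det = [(2.4854)(-1.0357) - (-0.2569)^2] / 6.11121555 = -2.64012639 / 6.11121555 = -0.432
So phi_hat = [-0.1480, -0.4320].
Therefore phi_hat_1 = -0.1480.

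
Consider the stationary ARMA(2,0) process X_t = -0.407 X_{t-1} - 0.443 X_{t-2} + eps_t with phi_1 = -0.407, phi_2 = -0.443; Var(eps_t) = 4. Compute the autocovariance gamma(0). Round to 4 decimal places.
\gamma(0) = 5.4068

Multiply the model equation by X_{t-k} and take expectations. With theta_0 = psi_0 = 1 and psi_j the MA(infinity) weights, this gives
  gamma(k) - sum_i phi_i gamma(k-i) = c_k,
  c_k = sigma^2 * sum_{j=k..q} theta_j psi_{j-k}   (c_k = 0 for k > q),
using gamma(-m) = gamma(m).
Pure AR (q = 0): c_0 = sigma^2 = 4, c_k = 0 for k >= 1.
Equations for k = 0, 1, 2 (AR order 2, c_2 = 0):
  (E0) gamma(0) = phi_1 gamma(1) + phi_2 gamma(2) + c_0
  (E1) gamma(1) = phi_1 gamma(0) + phi_2 gamma(1) + c_1
  (E2) gamma(2) = phi_1 gamma(1) + phi_2 gamma(0)
From (E1): gamma(1) = A gamma(0) + B with
  A = phi_1 / (1 - phi_2) = -0.407 / 1.443 = -0.282051,   B = c_1 / (1 - phi_2) = 0 / 1.443 = 0.
Insert (E2) into (E0): gamma(0) (1 - phi_2^2) = phi_1 (1 + phi_2) gamma(1) + c_0.
  phi_1 (1 + phi_2) = (-0.407)(0.557) = -0.226699,   1 - phi_2^2 = 0.803751.
Replace gamma(1) by A gamma(0) + B and collect gamma(0):
  gamma(0) [0.803751 - (-0.226699)(-0.282051)] = c_0 = 4
  gamma(0) * 0.73981 = 4
  gamma(0) = 4 / 0.73981 = 5.406792.
Therefore gamma(0) = 5.4068 (to 4 decimal places).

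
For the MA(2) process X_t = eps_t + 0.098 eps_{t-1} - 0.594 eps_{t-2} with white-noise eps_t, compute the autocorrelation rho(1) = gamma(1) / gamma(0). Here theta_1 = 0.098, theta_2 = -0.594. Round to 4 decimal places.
\rho(1) = 0.0292

For an MA(q) process with theta_0 = 1, the autocovariance is
  gamma(k) = sigma^2 * sum_{i=0..q-k} theta_i * theta_{i+k},
and rho(k) = gamma(k) / gamma(0). Sigma^2 cancels.
  numerator   = (1)*(0.098) + (0.098)*(-0.594) = 0.039788.
  denominator = (1)^2 + (0.098)^2 + (-0.594)^2 = 1.36244.
  rho(1) = 0.039788 / 1.36244 = 0.0292.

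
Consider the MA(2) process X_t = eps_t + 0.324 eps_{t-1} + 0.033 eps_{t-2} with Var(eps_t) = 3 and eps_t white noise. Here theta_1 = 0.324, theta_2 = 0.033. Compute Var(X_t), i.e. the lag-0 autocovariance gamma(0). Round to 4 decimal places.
\gamma(0) = 3.3182

For an MA(q) process X_t = eps_t + sum_i theta_i eps_{t-i} with
Var(eps_t) = sigma^2, the variance is
  gamma(0) = sigma^2 * (1 + sum_i theta_i^2).
  sum_i theta_i^2 = (0.324)^2 + (0.033)^2 = 0.104976 + 0.001089 = 0.106065.
  gamma(0) = 3 * (1 + 0.106065) = 3 * 1.106065 = 3.318195, which rounds to 3.3182.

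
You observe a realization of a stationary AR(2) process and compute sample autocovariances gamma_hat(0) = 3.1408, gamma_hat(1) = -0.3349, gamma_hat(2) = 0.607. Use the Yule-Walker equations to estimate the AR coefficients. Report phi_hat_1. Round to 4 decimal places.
\hat\phi_{1} = -0.0870

The Yule-Walker equations for an AR(p) process read, in matrix form,
  Gamma_p phi = r_p,   with   (Gamma_p)_{ij} = gamma(|i - j|),
                       (r_p)_i = gamma(i),   i,j = 1..p.
Substitute the sample gammas (Toeplitz matrix and right-hand side of size 2):
  Gamma_p = [[3.1408, -0.3349], [-0.3349, 3.1408]]
  r_p     = [-0.3349, 0.607]
Written out:
  3.1408 phi_1 - 0.3349 phi_2 = -0.3349
  -0.3349 phi_1 + 3.1408 phi_2 = 0.607
Solve by Cramer's rule:
  det = gamma(0)^2 - gamma(1)^2 = (3.1408)^2 - (-0.3349)^2 = 9.86462464 - 0.11215801 = 9.75246663
  phi_hat_1 = [gamma(1) gamma(0) - gamma(1) gamma(2)] / det = [(-0.3349)(3.1408) - (-0.3349)(0.607)] / 9.75246663 = -0.84856962 / 9.75246663 = -0.087
  phi_hat_2 = [gamma(0) gamma(2) - gamma(1)^2] / det = [(3.1408)(0.607) - (-0.3349)^2] / 9.75246663 = 1.79430759 / 9.75246663 = 0.184
So phi_hat = [-0.0870, 0.1840].
Therefore phi_hat_1 = -0.0870.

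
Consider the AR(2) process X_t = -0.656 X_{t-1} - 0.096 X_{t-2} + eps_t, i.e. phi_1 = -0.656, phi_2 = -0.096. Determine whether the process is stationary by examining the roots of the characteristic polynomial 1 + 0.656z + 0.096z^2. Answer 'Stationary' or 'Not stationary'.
\text{Stationary}

The AR(p) characteristic polynomial is P(z) = 1 + 0.656z + 0.096z^2.
Stationarity requires all roots to lie outside the unit circle, i.e. |z| > 1 for every root.
Set 1 + (0.656) z + (0.096) z^2 = 0, i.e. a z^2 + b z + c = 0 with a = 0.096, b = 0.656, c = 1.
Discriminant D = b^2 - 4ac = (0.656)^2 - 4*(0.096)*1 = 0.430336 - (0.384) = 0.046336.
D >= 0, so the roots are real: z = (-b +/- sqrt(D)) / (2a) = (-0.656 +/- 0.215258) / (0.192).
  z_1 = (-0.656 + 0.215258) / (0.192) = -2.2955,   |z_1| = 2.2955.
  z_2 = (-0.656 - 0.215258) / (0.192) = -4.5378,   |z_2| = 4.5378.
Moduli of all roots: 2.2955, 4.5378.
All moduli strictly greater than 1? Yes.
Verdict: Stationary.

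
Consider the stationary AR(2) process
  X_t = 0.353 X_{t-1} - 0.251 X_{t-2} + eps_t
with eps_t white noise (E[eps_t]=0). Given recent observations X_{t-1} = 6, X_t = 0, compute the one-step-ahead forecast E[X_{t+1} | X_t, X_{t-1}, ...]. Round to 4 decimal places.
E[X_{t+1} \mid \mathcal F_t] = -1.5060

For an AR(p) model X_t = c + sum_i phi_i X_{t-i} + eps_t, the
one-step-ahead conditional mean is
  E[X_{t+1} | X_t, ...] = c + sum_i phi_i X_{t+1-i}.
Substitute known values:
  E[X_{t+1} | ...] = (0.353) * (0) + (-0.251) * (6)
                   = -1.5060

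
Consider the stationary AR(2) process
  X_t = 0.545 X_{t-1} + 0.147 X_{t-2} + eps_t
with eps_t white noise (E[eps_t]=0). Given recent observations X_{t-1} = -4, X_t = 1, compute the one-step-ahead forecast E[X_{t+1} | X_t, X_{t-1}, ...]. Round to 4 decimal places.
E[X_{t+1} \mid \mathcal F_t] = -0.0430

For an AR(p) model X_t = c + sum_i phi_i X_{t-i} + eps_t, the
one-step-ahead conditional mean is
  E[X_{t+1} | X_t, ...] = c + sum_i phi_i X_{t+1-i}.
Substitute known values:
  E[X_{t+1} | ...] = (0.545) * (1) + (0.147) * (-4)
                   = -0.0430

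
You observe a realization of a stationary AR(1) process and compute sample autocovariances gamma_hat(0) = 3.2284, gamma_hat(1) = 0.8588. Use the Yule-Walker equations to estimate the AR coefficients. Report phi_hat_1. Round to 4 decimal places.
\hat\phi_{1} = 0.2660

The Yule-Walker equations for an AR(p) process read, in matrix form,
  Gamma_p phi = r_p,   with   (Gamma_p)_{ij} = gamma(|i - j|),
                       (r_p)_i = gamma(i),   i,j = 1..p.
Substitute the sample gammas (Toeplitz matrix and right-hand side of size 1):
  Gamma_p = [[3.2284]]
  r_p     = [0.8588]
With p = 1 this is the single equation gamma(0) phi_1 = gamma(1):
  phi_hat_1 = gamma(1) / gamma(0) = 0.8588 / 3.2284 = 0.2660.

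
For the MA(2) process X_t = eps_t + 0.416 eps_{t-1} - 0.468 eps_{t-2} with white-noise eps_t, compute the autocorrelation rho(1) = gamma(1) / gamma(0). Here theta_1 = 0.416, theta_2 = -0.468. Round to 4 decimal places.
\rho(1) = 0.1590

For an MA(q) process with theta_0 = 1, the autocovariance is
  gamma(k) = sigma^2 * sum_{i=0..q-k} theta_i * theta_{i+k},
and rho(k) = gamma(k) / gamma(0). Sigma^2 cancels.
  numerator   = (1)*(0.416) + (0.416)*(-0.468) = 0.221312.
  denominator = (1)^2 + (0.416)^2 + (-0.468)^2 = 1.39208.
  rho(1) = 0.221312 / 1.39208 = 0.1590.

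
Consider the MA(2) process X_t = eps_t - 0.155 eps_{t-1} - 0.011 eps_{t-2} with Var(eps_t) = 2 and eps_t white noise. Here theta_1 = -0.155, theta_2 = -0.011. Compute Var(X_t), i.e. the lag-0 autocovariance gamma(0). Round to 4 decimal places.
\gamma(0) = 2.0483

For an MA(q) process X_t = eps_t + sum_i theta_i eps_{t-i} with
Var(eps_t) = sigma^2, the variance is
  gamma(0) = sigma^2 * (1 + sum_i theta_i^2).
  sum_i theta_i^2 = (-0.155)^2 + (-0.011)^2 = 0.024025 + 0.000121 = 0.024146.
  gamma(0) = 2 * (1 + 0.024146) = 2 * 1.024146 = 2.048292, which rounds to 2.0483.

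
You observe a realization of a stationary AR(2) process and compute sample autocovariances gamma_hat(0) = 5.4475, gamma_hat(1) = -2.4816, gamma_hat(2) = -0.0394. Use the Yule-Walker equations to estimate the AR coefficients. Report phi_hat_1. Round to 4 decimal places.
\hat\phi_{1} = -0.5790

The Yule-Walker equations for an AR(p) process read, in matrix form,
  Gamma_p phi = r_p,   with   (Gamma_p)_{ij} = gamma(|i - j|),
                       (r_p)_i = gamma(i),   i,j = 1..p.
Substitute the sample gammas (Toeplitz matrix and right-hand side of size 2):
  Gamma_p = [[5.4475, -2.4816], [-2.4816, 5.4475]]
  r_p     = [-2.4816, -0.0394]
Written out:
  5.4475 phi_1 - 2.4816 phi_2 = -2.4816
  -2.4816 phi_1 + 5.4475 phi_2 = -0.0394
Solve by Cramer's rule:
  det = gamma(0)^2 - gamma(1)^2 = (5.4475)^2 - (-2.4816)^2 = 29.67525625 - 6.15833856 = 23.51691769
  phi_hat_1 = [gamma(1) gamma(0) - gamma(1) gamma(2)] / det = [(-2.4816)(5.4475) - (-2.4816)(-0.0394)] / 23.51691769 = -13.61629104 / 23.51691769 = -0.579
  phi_hat_2 = [gamma(0) gamma(2) - gamma(1)^2] / det = [(5.4475)(-0.0394) - (-2.4816)^2] / 23.51691769 = -6.37297006 / 23.51691769 = -0.271
So phi_hat = [-0.5790, -0.2710].
Therefore phi_hat_1 = -0.5790.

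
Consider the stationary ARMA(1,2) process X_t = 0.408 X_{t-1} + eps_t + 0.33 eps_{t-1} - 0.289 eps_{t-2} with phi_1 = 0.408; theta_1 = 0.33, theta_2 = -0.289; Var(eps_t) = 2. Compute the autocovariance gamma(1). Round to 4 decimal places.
\gamma(1) = 1.4940

Multiply the model equation by X_{t-k} and take expectations. With theta_0 = psi_0 = 1 and psi_j the MA(infinity) weights, this gives
  gamma(k) - sum_i phi_i gamma(k-i) = c_k,
  c_k = sigma^2 * sum_{j=k..q} theta_j psi_{j-k}   (c_k = 0 for k > q),
using gamma(-m) = gamma(m).
psi-weights needed (psi_j = theta_j + sum_i phi_i psi_{j-i}):
  psi_1 = theta_1 + phi_1 = 0.33 + (0.408) = 0.738
  psi_2 = theta_2 + phi_1 psi_1 = -0.289 + (0.408)(0.738) = 0.012104
Right-hand sides:
  c_0 = sigma^2 (1 + theta_1 psi_1 + theta_2 psi_2) = 2 * (1 + (0.33)(0.738) + (-0.289)(0.012104)) = 2 * 1.240042 = 2.480084
  c_1 = sigma^2 (theta_1 + theta_2 psi_1) = 2 * (0.33 + (-0.289)(0.738)) = 0.233436
  c_2 = sigma^2 theta_2 = 2 * (-0.289) = -0.578
Equations for k = 0 and k = 1 (AR order 1):
  gamma(0) = phi_1 gamma(1) + c_0
  gamma(1) = phi_1 gamma(0) + c_1
Substituting the second into the first: gamma(0) (1 - phi_1^2) = c_0 + phi_1 c_1, so
  gamma(0) = (c_0 + phi_1 c_1) / (1 - phi_1^2) = (2.480084 + (0.408)(0.233436)) / (1 - (0.408)^2) = 2.575326 / 0.833536 = 3.08964.
  gamma(1) = phi_1 gamma(0) + c_1 = (0.408)(3.08964) + (0.233436) = 1.494009.
Therefore gamma(1) = 1.4940 (to 4 decimal places).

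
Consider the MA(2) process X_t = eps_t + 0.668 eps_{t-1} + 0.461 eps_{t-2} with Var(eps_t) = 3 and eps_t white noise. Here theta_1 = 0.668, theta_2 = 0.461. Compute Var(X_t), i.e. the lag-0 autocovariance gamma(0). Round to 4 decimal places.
\gamma(0) = 4.9762

For an MA(q) process X_t = eps_t + sum_i theta_i eps_{t-i} with
Var(eps_t) = sigma^2, the variance is
  gamma(0) = sigma^2 * (1 + sum_i theta_i^2).
  sum_i theta_i^2 = (0.668)^2 + (0.461)^2 = 0.446224 + 0.212521 = 0.658745.
  gamma(0) = 3 * (1 + 0.658745) = 3 * 1.658745 = 4.976235, which rounds to 4.9762.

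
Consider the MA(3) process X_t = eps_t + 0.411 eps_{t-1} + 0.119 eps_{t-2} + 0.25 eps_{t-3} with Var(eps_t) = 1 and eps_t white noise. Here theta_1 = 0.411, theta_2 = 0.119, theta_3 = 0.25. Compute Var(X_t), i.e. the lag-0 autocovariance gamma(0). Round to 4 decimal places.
\gamma(0) = 1.2456

For an MA(q) process X_t = eps_t + sum_i theta_i eps_{t-i} with
Var(eps_t) = sigma^2, the variance is
  gamma(0) = sigma^2 * (1 + sum_i theta_i^2).
  sum_i theta_i^2 = (0.411)^2 + (0.119)^2 + (0.25)^2 = 0.168921 + 0.014161 + 0.0625 = 0.245582.
  gamma(0) = 1 * (1 + 0.245582) = 1 * 1.245582 = 1.245582, which rounds to 1.2456.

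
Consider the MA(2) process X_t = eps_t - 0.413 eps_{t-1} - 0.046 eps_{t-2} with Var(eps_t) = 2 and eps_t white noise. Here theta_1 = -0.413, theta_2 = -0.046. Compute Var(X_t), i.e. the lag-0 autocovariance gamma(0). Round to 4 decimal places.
\gamma(0) = 2.3454

For an MA(q) process X_t = eps_t + sum_i theta_i eps_{t-i} with
Var(eps_t) = sigma^2, the variance is
  gamma(0) = sigma^2 * (1 + sum_i theta_i^2).
  sum_i theta_i^2 = (-0.413)^2 + (-0.046)^2 = 0.170569 + 0.002116 = 0.172685.
  gamma(0) = 2 * (1 + 0.172685) = 2 * 1.172685 = 2.34537, which rounds to 2.3454.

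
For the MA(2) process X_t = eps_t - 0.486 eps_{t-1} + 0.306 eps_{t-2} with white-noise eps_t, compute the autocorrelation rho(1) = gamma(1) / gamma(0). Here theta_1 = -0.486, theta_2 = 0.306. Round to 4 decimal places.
\rho(1) = -0.4773

For an MA(q) process with theta_0 = 1, the autocovariance is
  gamma(k) = sigma^2 * sum_{i=0..q-k} theta_i * theta_{i+k},
and rho(k) = gamma(k) / gamma(0). Sigma^2 cancels.
  numerator   = (1)*(-0.486) + (-0.486)*(0.306) = -0.634716.
  denominator = (1)^2 + (-0.486)^2 + (0.306)^2 = 1.329832.
  rho(1) = -0.634716 / 1.329832 = -0.4773.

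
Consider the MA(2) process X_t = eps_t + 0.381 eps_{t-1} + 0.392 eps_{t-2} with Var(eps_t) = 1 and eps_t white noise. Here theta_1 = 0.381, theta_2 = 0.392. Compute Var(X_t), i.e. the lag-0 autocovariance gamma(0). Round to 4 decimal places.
\gamma(0) = 1.2988

For an MA(q) process X_t = eps_t + sum_i theta_i eps_{t-i} with
Var(eps_t) = sigma^2, the variance is
  gamma(0) = sigma^2 * (1 + sum_i theta_i^2).
  sum_i theta_i^2 = (0.381)^2 + (0.392)^2 = 0.145161 + 0.153664 = 0.298825.
  gamma(0) = 1 * (1 + 0.298825) = 1 * 1.298825 = 1.298825, which rounds to 1.2988.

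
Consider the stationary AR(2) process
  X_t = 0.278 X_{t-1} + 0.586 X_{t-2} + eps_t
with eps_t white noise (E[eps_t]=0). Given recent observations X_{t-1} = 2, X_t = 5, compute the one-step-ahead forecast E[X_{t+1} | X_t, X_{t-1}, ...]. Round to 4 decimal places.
E[X_{t+1} \mid \mathcal F_t] = 2.5620

For an AR(p) model X_t = c + sum_i phi_i X_{t-i} + eps_t, the
one-step-ahead conditional mean is
  E[X_{t+1} | X_t, ...] = c + sum_i phi_i X_{t+1-i}.
Substitute known values:
  E[X_{t+1} | ...] = (0.278) * (5) + (0.586) * (2)
                   = 2.5620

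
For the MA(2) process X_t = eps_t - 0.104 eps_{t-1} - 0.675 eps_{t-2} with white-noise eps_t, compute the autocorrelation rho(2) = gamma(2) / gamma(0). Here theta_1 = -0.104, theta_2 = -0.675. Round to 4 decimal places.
\rho(2) = -0.4603

For an MA(q) process with theta_0 = 1, the autocovariance is
  gamma(k) = sigma^2 * sum_{i=0..q-k} theta_i * theta_{i+k},
and rho(k) = gamma(k) / gamma(0). Sigma^2 cancels.
  numerator   = (1)*(-0.675) = -0.675.
  denominator = (1)^2 + (-0.104)^2 + (-0.675)^2 = 1.466441.
  rho(2) = -0.675 / 1.466441 = -0.4603.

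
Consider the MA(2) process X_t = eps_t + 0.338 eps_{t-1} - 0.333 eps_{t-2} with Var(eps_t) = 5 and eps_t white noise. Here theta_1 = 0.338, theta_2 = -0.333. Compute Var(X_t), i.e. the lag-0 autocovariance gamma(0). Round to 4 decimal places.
\gamma(0) = 6.1257

For an MA(q) process X_t = eps_t + sum_i theta_i eps_{t-i} with
Var(eps_t) = sigma^2, the variance is
  gamma(0) = sigma^2 * (1 + sum_i theta_i^2).
  sum_i theta_i^2 = (0.338)^2 + (-0.333)^2 = 0.114244 + 0.110889 = 0.225133.
  gamma(0) = 5 * (1 + 0.225133) = 5 * 1.225133 = 6.125665, which rounds to 6.1257.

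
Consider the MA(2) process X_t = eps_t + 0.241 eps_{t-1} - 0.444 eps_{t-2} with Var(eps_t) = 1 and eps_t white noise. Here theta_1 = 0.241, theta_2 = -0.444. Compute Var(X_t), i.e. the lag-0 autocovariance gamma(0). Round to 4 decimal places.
\gamma(0) = 1.2552

For an MA(q) process X_t = eps_t + sum_i theta_i eps_{t-i} with
Var(eps_t) = sigma^2, the variance is
  gamma(0) = sigma^2 * (1 + sum_i theta_i^2).
  sum_i theta_i^2 = (0.241)^2 + (-0.444)^2 = 0.058081 + 0.197136 = 0.255217.
  gamma(0) = 1 * (1 + 0.255217) = 1 * 1.255217 = 1.255217, which rounds to 1.2552.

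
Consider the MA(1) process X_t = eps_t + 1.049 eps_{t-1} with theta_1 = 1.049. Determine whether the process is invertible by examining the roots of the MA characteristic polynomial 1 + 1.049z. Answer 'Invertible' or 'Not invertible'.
\text{Not invertible}

The MA(q) characteristic polynomial is P(z) = 1 + 1.049z.
Invertibility requires all roots to lie outside the unit circle, i.e. |z| > 1 for every root.
This is linear in z: 1 + (1.049) z = 0  =>  z = -1/(1.049) = -0.953289,  |z| = 0.953289.
Moduli of all roots: 0.9533.
All moduli strictly greater than 1? No.
Verdict: Not invertible.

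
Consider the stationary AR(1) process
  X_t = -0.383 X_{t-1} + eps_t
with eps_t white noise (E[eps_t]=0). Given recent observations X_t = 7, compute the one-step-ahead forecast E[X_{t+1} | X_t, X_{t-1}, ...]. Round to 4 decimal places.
E[X_{t+1} \mid \mathcal F_t] = -2.6810

For an AR(p) model X_t = c + sum_i phi_i X_{t-i} + eps_t, the
one-step-ahead conditional mean is
  E[X_{t+1} | X_t, ...] = c + sum_i phi_i X_{t+1-i}.
Substitute known values:
  E[X_{t+1} | ...] = (-0.383) * (7)
                   = -2.6810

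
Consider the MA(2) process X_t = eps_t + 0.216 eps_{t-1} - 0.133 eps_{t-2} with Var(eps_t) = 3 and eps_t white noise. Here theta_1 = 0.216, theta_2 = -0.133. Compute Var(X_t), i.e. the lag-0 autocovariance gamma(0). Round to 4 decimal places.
\gamma(0) = 3.1930

For an MA(q) process X_t = eps_t + sum_i theta_i eps_{t-i} with
Var(eps_t) = sigma^2, the variance is
  gamma(0) = sigma^2 * (1 + sum_i theta_i^2).
  sum_i theta_i^2 = (0.216)^2 + (-0.133)^2 = 0.046656 + 0.017689 = 0.064345.
  gamma(0) = 3 * (1 + 0.064345) = 3 * 1.064345 = 3.193035, which rounds to 3.1930.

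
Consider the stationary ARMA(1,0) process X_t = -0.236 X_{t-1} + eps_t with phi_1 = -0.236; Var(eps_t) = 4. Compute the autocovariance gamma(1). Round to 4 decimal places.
\gamma(1) = -0.9997

Multiply the model equation by X_{t-k} and take expectations. With theta_0 = psi_0 = 1 and psi_j the MA(infinity) weights, this gives
  gamma(k) - sum_i phi_i gamma(k-i) = c_k,
  c_k = sigma^2 * sum_{j=k..q} theta_j psi_{j-k}   (c_k = 0 for k > q),
using gamma(-m) = gamma(m).
Pure AR (q = 0): c_0 = sigma^2 = 4, c_k = 0 for k >= 1.
Equations for k = 0 and k = 1 (AR order 1):
  gamma(0) = phi_1 gamma(1) + c_0
  gamma(1) = phi_1 gamma(0) + c_1
Substituting the second into the first: gamma(0) (1 - phi_1^2) = c_0 + phi_1 c_1, so
  gamma(0) = c_0 / (1 - phi_1^2) = 4 / (1 - (-0.236)^2) = 4 / 0.944304 = 4.235924.
  gamma(1) = phi_1 gamma(0) = (-0.236)(4.235924) = -0.999678.
Therefore gamma(1) = -0.9997 (to 4 decimal places).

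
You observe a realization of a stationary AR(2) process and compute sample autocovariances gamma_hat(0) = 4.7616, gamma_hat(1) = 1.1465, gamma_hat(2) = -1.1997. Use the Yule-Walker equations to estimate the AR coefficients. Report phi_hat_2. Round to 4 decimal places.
\hat\phi_{2} = -0.3290

The Yule-Walker equations for an AR(p) process read, in matrix form,
  Gamma_p phi = r_p,   with   (Gamma_p)_{ij} = gamma(|i - j|),
                       (r_p)_i = gamma(i),   i,j = 1..p.
Substitute the sample gammas (Toeplitz matrix and right-hand side of size 2):
  Gamma_p = [[4.7616, 1.1465], [1.1465, 4.7616]]
  r_p     = [1.1465, -1.1997]
Written out:
  4.7616 phi_1 + 1.1465 phi_2 = 1.1465
  1.1465 phi_1 + 4.7616 phi_2 = -1.1997
Solve by Cramer's rule:
  det = gamma(0)^2 - gamma(1)^2 = (4.7616)^2 - (1.1465)^2 = 22.67283456 - 1.31446225 = 21.35837231
  phi_hat_1 = [gamma(1) gamma(0) - gamma(1) gamma(2)] / det = [(1.1465)(4.7616) - (1.1465)(-1.1997)] / 21.35837231 = 6.83463045 / 21.35837231 = 0.32
  phi_hat_2 = [gamma(0) gamma(2) - gamma(1)^2] / det = [(4.7616)(-1.1997) - (1.1465)^2] / 21.35837231 = -7.02695377 / 21.35837231 = -0.329
So phi_hat = [0.3200, -0.3290].
Therefore phi_hat_2 = -0.3290.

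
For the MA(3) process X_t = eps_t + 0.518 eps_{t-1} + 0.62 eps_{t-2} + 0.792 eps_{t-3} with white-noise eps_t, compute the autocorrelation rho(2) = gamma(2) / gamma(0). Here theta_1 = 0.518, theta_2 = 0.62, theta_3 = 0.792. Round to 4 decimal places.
\rho(2) = 0.4519

For an MA(q) process with theta_0 = 1, the autocovariance is
  gamma(k) = sigma^2 * sum_{i=0..q-k} theta_i * theta_{i+k},
and rho(k) = gamma(k) / gamma(0). Sigma^2 cancels.
  numerator   = (1)*(0.62) + (0.518)*(0.792) = 1.030256.
  denominator = (1)^2 + (0.518)^2 + (0.62)^2 + (0.792)^2 = 2.279988.
  rho(2) = 1.030256 / 2.279988 = 0.4519.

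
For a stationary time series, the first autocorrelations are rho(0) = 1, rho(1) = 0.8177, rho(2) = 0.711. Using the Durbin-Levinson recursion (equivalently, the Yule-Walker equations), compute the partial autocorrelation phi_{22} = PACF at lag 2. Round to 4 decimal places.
\phi_{22} = 0.1279

The PACF at lag k is phi_{kk}, the last component of the solution
to the Yule-Walker system G_k phi = r_k where
  (G_k)_{ij} = rho(|i - j|), (r_k)_i = rho(i), i,j = 1..k.
Equivalently, Durbin-Levinson gives phi_{kk} iteratively:
  phi_{11} = rho(1)
  phi_{kk} = [rho(k) - sum_{j=1..k-1} phi_{k-1,j} rho(k-j)]
            / [1 - sum_{j=1..k-1} phi_{k-1,j} rho(j)],
  phi_{k,j} = phi_{k-1,j} - phi_{kk} phi_{k-1,k-j},  j = 1..k-1.
Step k = 1:
  phi_11 = rho(1) = 0.8177.
Step k = 2:
  phi_22 = [rho(2) - phi_11 rho(1)] / [1 - phi_11 rho(1)] = [0.711 - (0.8177)(0.8177)] / [1 - (0.8177)(0.8177)]
         = 0.04236671 / 0.33136671 = 0.1279.
Therefore phi_{22} = 0.1279.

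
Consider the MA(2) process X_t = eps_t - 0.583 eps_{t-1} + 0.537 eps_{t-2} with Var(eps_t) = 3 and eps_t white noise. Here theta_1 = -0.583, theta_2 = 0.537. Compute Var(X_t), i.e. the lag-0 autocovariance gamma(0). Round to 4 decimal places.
\gamma(0) = 4.8848

For an MA(q) process X_t = eps_t + sum_i theta_i eps_{t-i} with
Var(eps_t) = sigma^2, the variance is
  gamma(0) = sigma^2 * (1 + sum_i theta_i^2).
  sum_i theta_i^2 = (-0.583)^2 + (0.537)^2 = 0.339889 + 0.288369 = 0.628258.
  gamma(0) = 3 * (1 + 0.628258) = 3 * 1.628258 = 4.884774, which rounds to 4.8848.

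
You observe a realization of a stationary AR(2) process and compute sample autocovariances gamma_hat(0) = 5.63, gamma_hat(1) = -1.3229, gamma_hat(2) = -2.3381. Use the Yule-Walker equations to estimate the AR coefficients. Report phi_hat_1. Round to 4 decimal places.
\hat\phi_{1} = -0.3520

The Yule-Walker equations for an AR(p) process read, in matrix form,
  Gamma_p phi = r_p,   with   (Gamma_p)_{ij} = gamma(|i - j|),
                       (r_p)_i = gamma(i),   i,j = 1..p.
Substitute the sample gammas (Toeplitz matrix and right-hand side of size 2):
  Gamma_p = [[5.63, -1.3229], [-1.3229, 5.63]]
  r_p     = [-1.3229, -2.3381]
Written out:
  5.63 phi_1 - 1.3229 phi_2 = -1.3229
  -1.3229 phi_1 + 5.63 phi_2 = -2.3381
Solve by Cramer's rule:
  det = gamma(0)^2 - gamma(1)^2 = (5.63)^2 - (-1.3229)^2 = 31.6969 - 1.75006441 = 29.94683559
  phi_hat_1 = [gamma(1) gamma(0) - gamma(1) gamma(2)] / det = [(-1.3229)(5.63) - (-1.3229)(-2.3381)] / 29.94683559 = -10.54099949 / 29.94683559 = -0.352
  phi_hat_2 = [gamma(0) gamma(2) - gamma(1)^2] / det = [(5.63)(-2.3381) - (-1.3229)^2] / 29.94683559 = -14.91356741 / 29.94683559 = -0.498
So phi_hat = [-0.3520, -0.4980].
Therefore phi_hat_1 = -0.3520.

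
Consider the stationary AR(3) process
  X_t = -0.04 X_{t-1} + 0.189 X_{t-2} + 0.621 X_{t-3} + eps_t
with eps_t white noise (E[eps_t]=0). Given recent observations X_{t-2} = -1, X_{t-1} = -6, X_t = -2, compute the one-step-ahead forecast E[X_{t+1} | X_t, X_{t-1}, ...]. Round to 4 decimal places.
E[X_{t+1} \mid \mathcal F_t] = -1.6750

For an AR(p) model X_t = c + sum_i phi_i X_{t-i} + eps_t, the
one-step-ahead conditional mean is
  E[X_{t+1} | X_t, ...] = c + sum_i phi_i X_{t+1-i}.
Substitute known values:
  E[X_{t+1} | ...] = (-0.04) * (-2) + (0.189) * (-6) + (0.621) * (-1)
                   = -1.6750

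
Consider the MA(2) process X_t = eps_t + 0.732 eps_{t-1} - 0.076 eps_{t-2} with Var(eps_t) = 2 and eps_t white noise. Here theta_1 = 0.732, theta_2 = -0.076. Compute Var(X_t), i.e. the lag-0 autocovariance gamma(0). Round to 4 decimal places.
\gamma(0) = 3.0832

For an MA(q) process X_t = eps_t + sum_i theta_i eps_{t-i} with
Var(eps_t) = sigma^2, the variance is
  gamma(0) = sigma^2 * (1 + sum_i theta_i^2).
  sum_i theta_i^2 = (0.732)^2 + (-0.076)^2 = 0.535824 + 0.005776 = 0.5416.
  gamma(0) = 2 * (1 + 0.5416) = 2 * 1.5416 = 3.0832.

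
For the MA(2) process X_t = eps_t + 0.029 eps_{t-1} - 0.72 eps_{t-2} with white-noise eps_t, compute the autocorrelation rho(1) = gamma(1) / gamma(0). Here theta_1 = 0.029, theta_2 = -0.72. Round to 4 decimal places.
\rho(1) = 0.0053

For an MA(q) process with theta_0 = 1, the autocovariance is
  gamma(k) = sigma^2 * sum_{i=0..q-k} theta_i * theta_{i+k},
and rho(k) = gamma(k) / gamma(0). Sigma^2 cancels.
  numerator   = (1)*(0.029) + (0.029)*(-0.72) = 0.00812.
  denominator = (1)^2 + (0.029)^2 + (-0.72)^2 = 1.519241.
  rho(1) = 0.00812 / 1.519241 = 0.0053.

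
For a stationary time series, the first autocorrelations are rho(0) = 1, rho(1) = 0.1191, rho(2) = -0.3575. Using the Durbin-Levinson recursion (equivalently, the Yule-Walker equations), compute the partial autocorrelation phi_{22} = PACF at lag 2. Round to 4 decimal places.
\phi_{22} = -0.3770

The PACF at lag k is phi_{kk}, the last component of the solution
to the Yule-Walker system G_k phi = r_k where
  (G_k)_{ij} = rho(|i - j|), (r_k)_i = rho(i), i,j = 1..k.
Equivalently, Durbin-Levinson gives phi_{kk} iteratively:
  phi_{11} = rho(1)
  phi_{kk} = [rho(k) - sum_{j=1..k-1} phi_{k-1,j} rho(k-j)]
            / [1 - sum_{j=1..k-1} phi_{k-1,j} rho(j)],
  phi_{k,j} = phi_{k-1,j} - phi_{kk} phi_{k-1,k-j},  j = 1..k-1.
Step k = 1:
  phi_11 = rho(1) = 0.1191.
Step k = 2:
  phi_22 = [rho(2) - phi_11 rho(1)] / [1 - phi_11 rho(1)] = [-0.3575 - (0.1191)(0.1191)] / [1 - (0.1191)(0.1191)]
         = -0.37168481 / 0.98581519 = -0.377.
Therefore phi_{22} = -0.3770.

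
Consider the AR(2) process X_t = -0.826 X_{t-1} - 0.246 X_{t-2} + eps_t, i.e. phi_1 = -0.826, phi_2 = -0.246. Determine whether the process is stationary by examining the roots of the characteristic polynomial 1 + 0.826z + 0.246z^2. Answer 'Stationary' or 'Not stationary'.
\text{Stationary}

The AR(p) characteristic polynomial is P(z) = 1 + 0.826z + 0.246z^2.
Stationarity requires all roots to lie outside the unit circle, i.e. |z| > 1 for every root.
Set 1 + (0.826) z + (0.246) z^2 = 0, i.e. a z^2 + b z + c = 0 with a = 0.246, b = 0.826, c = 1.
Discriminant D = b^2 - 4ac = (0.826)^2 - 4*(0.246)*1 = 0.682276 - (0.984) = -0.301724.
D < 0, so the roots are the complex-conjugate pair z = (-b +/- i sqrt(-D)) / (2a) = -1.6789 +/- 1.1165i.
For a conjugate pair |z|^2 = z * conj(z) = (product of roots) = c/a = 1/(0.246) = 4.065041, so |z| = sqrt(4.065041) = 2.0162 for both roots.
Moduli of all roots: 2.0162, 2.0162.
All moduli strictly greater than 1? Yes.
Verdict: Stationary.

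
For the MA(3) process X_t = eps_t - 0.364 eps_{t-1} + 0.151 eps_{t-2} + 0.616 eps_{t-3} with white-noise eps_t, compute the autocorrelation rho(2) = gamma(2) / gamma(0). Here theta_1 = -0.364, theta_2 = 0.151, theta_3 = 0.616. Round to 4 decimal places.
\rho(2) = -0.0477

For an MA(q) process with theta_0 = 1, the autocovariance is
  gamma(k) = sigma^2 * sum_{i=0..q-k} theta_i * theta_{i+k},
and rho(k) = gamma(k) / gamma(0). Sigma^2 cancels.
  numerator   = (1)*(0.151) + (-0.364)*(0.616) = -0.073224.
  denominator = (1)^2 + (-0.364)^2 + (0.151)^2 + (0.616)^2 = 1.534753.
  rho(2) = -0.073224 / 1.534753 = -0.0477.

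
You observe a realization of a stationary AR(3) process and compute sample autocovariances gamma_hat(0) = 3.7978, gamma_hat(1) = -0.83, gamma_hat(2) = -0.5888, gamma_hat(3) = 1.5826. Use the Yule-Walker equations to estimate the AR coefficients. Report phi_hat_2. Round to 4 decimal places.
\hat\phi_{2} = -0.1170

The Yule-Walker equations for an AR(p) process read, in matrix form,
  Gamma_p phi = r_p,   with   (Gamma_p)_{ij} = gamma(|i - j|),
                       (r_p)_i = gamma(i),   i,j = 1..p.
Substitute the sample gammas (Toeplitz matrix and right-hand side of size 3):
  Gamma_p = [[3.7978, -0.83, -0.5888], [-0.83, 3.7978, -0.83], [-0.5888, -0.83, 3.7978]]
  r_p     = [-0.83, -0.5888, 1.5826]
Written out (R1..R3):
  (R1) 3.7978 phi_1 - 0.83 phi_2 - 0.5888 phi_3 = -0.83
  (R2) -0.83 phi_1 + 3.7978 phi_2 - 0.83 phi_3 = -0.5888
  (R3) -0.5888 phi_1 - 0.83 phi_2 + 3.7978 phi_3 = 1.5826
Gaussian elimination:
  R2 <- R2 - (-0.83/3.7978) R1 = R2 - (-0.218548) R1:  3.616406 phi_2 - 0.958681 phi_3 = -0.770194
  R3 <- R3 - (-0.5888/3.7978) R1 = R3 - (-0.155037) R1:  -0.958681 phi_2 + 3.706514 phi_3 = 1.453919
  R3 <- R3 - (-0.958681/3.616406) R2 = R3 - (-0.265092) R2:  3.452375 phi_3 = 1.249747
Back-substitution:
  phi_hat_3 = 1.249747 / 3.452375 = 0.361996
  phi_hat_2 = (-0.770194 - (-0.958681)(0.361996)) / 3.616406 = -0.11701
  phi_hat_1 = (-0.83 - (-0.83)(-0.11701) - (-0.5888)(0.361996)) / 3.7978 = -0.187997
So phi_hat = [-0.1880, -0.1170, 0.3620].
Therefore phi_hat_2 = -0.1170.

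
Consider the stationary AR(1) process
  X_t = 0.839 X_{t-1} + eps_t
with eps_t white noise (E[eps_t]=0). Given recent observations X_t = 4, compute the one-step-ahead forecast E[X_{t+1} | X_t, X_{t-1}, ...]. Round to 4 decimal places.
E[X_{t+1} \mid \mathcal F_t] = 3.3560

For an AR(p) model X_t = c + sum_i phi_i X_{t-i} + eps_t, the
one-step-ahead conditional mean is
  E[X_{t+1} | X_t, ...] = c + sum_i phi_i X_{t+1-i}.
Substitute known values:
  E[X_{t+1} | ...] = (0.839) * (4)
                   = 3.3560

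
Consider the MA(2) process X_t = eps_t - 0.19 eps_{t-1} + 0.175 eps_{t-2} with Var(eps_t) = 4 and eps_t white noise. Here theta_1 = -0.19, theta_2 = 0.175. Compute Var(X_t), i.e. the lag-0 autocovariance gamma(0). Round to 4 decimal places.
\gamma(0) = 4.2669

For an MA(q) process X_t = eps_t + sum_i theta_i eps_{t-i} with
Var(eps_t) = sigma^2, the variance is
  gamma(0) = sigma^2 * (1 + sum_i theta_i^2).
  sum_i theta_i^2 = (-0.19)^2 + (0.175)^2 = 0.0361 + 0.030625 = 0.066725.
  gamma(0) = 4 * (1 + 0.066725) = 4 * 1.066725 = 4.2669.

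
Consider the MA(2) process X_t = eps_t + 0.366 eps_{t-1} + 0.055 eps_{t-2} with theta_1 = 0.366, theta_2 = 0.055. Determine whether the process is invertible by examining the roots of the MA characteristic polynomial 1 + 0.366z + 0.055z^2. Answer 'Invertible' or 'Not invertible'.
\text{Invertible}

The MA(q) characteristic polynomial is P(z) = 1 + 0.366z + 0.055z^2.
Invertibility requires all roots to lie outside the unit circle, i.e. |z| > 1 for every root.
Set 1 + (0.366) z + (0.055) z^2 = 0, i.e. a z^2 + b z + c = 0 with a = 0.055, b = 0.366, c = 1.
Discriminant D = b^2 - 4ac = (0.366)^2 - 4*(0.055)*1 = 0.133956 - (0.22) = -0.086044.
D < 0, so the roots are the complex-conjugate pair z = (-b +/- i sqrt(-D)) / (2a) = -3.3273 +/- 2.6667i.
For a conjugate pair |z|^2 = z * conj(z) = (product of roots) = c/a = 1/(0.055) = 18.181818, so |z| = sqrt(18.181818) = 4.264 for both roots.
Moduli of all roots: 4.2640, 4.2640.
All moduli strictly greater than 1? Yes.
Verdict: Invertible.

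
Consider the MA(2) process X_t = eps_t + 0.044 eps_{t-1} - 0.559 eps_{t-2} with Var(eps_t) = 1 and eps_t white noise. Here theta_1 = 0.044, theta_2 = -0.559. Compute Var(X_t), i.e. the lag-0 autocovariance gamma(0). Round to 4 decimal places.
\gamma(0) = 1.3144

For an MA(q) process X_t = eps_t + sum_i theta_i eps_{t-i} with
Var(eps_t) = sigma^2, the variance is
  gamma(0) = sigma^2 * (1 + sum_i theta_i^2).
  sum_i theta_i^2 = (0.044)^2 + (-0.559)^2 = 0.001936 + 0.312481 = 0.314417.
  gamma(0) = 1 * (1 + 0.314417) = 1 * 1.314417 = 1.314417, which rounds to 1.3144.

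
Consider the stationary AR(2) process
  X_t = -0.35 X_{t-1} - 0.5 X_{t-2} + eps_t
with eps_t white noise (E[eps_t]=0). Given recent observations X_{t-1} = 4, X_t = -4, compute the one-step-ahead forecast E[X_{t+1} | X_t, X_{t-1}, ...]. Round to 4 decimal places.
E[X_{t+1} \mid \mathcal F_t] = -0.6000

For an AR(p) model X_t = c + sum_i phi_i X_{t-i} + eps_t, the
one-step-ahead conditional mean is
  E[X_{t+1} | X_t, ...] = c + sum_i phi_i X_{t+1-i}.
Substitute known values:
  E[X_{t+1} | ...] = (-0.35) * (-4) + (-0.5) * (4)
                   = -0.6000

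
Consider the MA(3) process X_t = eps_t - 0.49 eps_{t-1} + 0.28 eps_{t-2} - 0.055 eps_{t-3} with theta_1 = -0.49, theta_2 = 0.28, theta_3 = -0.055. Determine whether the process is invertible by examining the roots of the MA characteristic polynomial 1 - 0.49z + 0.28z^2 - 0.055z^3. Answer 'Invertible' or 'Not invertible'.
\text{Invertible}

The MA(q) characteristic polynomial is P(z) = 1 - 0.49z + 0.28z^2 - 0.055z^3.
Invertibility requires all roots to lie outside the unit circle, i.e. |z| > 1 for every root.
Degree 3: look for a simple real root z0 first, then factor out (1 - z/z0) and solve the remaining quadratic.
Testing z0 = 4: P(4) = 1 + (-0.49)(4) + (0.28)(4)^2 + (-0.055)(4)^3
  = 1 + (-1.96) + (4.48) + (-3.52) = 0.  So z_0 = 4 is a root, |z_0| = 4.
Divide out the factor (1 - 0.25 z) = (1 - z/z0) (since 1/z0 = 0.25):
  P(z) = (1 - 0.25 z)(1 + (-0.24) z + (0.22) z^2)
  [check: z-coef -0.24 - (0.25) = -0.49; z^2-coef 0.22 - (0.25)(-0.24) = 0.28; z^3-coef -(0.25)(0.22) = -0.055.]
Remaining roots from the quadratic factor 1 + (-0.24) z + (0.22) z^2:
  Set 1 + (-0.24) z + (0.22) z^2 = 0, i.e. a z^2 + b z + c = 0 with a = 0.22, b = -0.24, c = 1.
  Discriminant D = b^2 - 4ac = (-0.24)^2 - 4*(0.22)*1 = 0.0576 - (0.88) = -0.8224.
  D < 0, so the roots are the complex-conjugate pair z = (-b +/- i sqrt(-D)) / (2a) = 0.5455 +/- 2.0611i.
  For a conjugate pair |z|^2 = z * conj(z) = (product of roots) = c/a = 1/(0.22) = 4.545455, so |z| = sqrt(4.545455) = 2.132 for both roots.
Moduli of all roots: 4.0000, 2.1320, 2.1320.
All moduli strictly greater than 1? Yes.
Verdict: Invertible.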